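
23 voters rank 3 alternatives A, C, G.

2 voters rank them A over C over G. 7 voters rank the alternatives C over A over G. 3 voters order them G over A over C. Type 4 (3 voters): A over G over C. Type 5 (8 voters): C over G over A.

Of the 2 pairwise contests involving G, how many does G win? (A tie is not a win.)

0

G against each rival (23 voters):
G vs A: A, 12–11.
G vs C: G is ranked higher on 3+3 = 6 ballots, C on 17. C wins 17–6.
G beats no one; loses to A, C — 0 pairwise wins.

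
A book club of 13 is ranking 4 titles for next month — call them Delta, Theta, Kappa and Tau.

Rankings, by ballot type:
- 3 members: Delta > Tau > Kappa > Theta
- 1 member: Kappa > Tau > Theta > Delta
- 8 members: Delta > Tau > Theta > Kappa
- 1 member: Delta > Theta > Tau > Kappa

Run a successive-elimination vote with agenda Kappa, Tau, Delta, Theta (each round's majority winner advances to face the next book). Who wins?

Delta

Round 1: Kappa vs Tau — 1–12, Tau advances.
Round 2: Tau vs Delta — 1–12, Delta advances.
Round 3: Delta vs Theta — 12–1, Delta advances.
Delta survives the agenda.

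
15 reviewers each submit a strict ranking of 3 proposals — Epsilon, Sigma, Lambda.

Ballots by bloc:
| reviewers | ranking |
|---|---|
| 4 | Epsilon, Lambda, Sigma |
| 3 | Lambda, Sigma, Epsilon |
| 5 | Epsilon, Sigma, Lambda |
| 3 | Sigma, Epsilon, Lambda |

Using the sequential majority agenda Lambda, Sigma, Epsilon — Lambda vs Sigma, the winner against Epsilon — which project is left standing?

Epsilon

Round 1: Lambda vs Sigma — 7–8, Sigma advances.
Round 2: Sigma vs Epsilon — 6–9, Epsilon advances.
The agenda winner is Epsilon.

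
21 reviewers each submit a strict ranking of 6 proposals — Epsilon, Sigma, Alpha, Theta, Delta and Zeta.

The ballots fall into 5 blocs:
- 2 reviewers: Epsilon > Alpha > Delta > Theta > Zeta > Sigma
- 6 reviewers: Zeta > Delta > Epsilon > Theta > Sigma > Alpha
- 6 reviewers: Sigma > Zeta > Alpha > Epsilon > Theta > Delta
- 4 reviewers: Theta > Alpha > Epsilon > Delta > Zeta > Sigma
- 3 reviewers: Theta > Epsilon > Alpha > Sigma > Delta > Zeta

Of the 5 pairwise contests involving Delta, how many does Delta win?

1

Delta against each rival (21 reviewers):
Delta–Epsilon: Epsilon 15–6.
Delta vs Sigma: Delta, 12–9.
Delta vs Alpha: 6 for Delta, 15 for Alpha — Alpha by 15–6.
Delta vs Theta: Theta wins 13–8.
Delta vs Zeta: Zeta wins 12–9.
Delta beats Sigma; loses to Epsilon, Alpha, Theta, Zeta — 1 pairwise win.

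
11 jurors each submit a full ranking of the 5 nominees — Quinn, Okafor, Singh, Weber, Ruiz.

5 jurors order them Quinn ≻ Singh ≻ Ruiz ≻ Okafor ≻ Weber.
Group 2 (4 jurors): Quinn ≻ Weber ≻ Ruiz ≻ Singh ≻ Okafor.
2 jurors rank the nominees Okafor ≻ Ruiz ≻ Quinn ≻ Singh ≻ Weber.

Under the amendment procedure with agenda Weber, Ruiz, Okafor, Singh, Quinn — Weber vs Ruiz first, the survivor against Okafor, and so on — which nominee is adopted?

Quinn

Round 1: Weber vs Ruiz — 4–7, Ruiz advances.
Round 2: Ruiz vs Okafor — 9–2, Ruiz advances.
Round 3: Ruiz vs Singh — 6–5, Ruiz advances.
Round 4: Ruiz vs Quinn — 2–9, Quinn advances.
Quinn survives the agenda.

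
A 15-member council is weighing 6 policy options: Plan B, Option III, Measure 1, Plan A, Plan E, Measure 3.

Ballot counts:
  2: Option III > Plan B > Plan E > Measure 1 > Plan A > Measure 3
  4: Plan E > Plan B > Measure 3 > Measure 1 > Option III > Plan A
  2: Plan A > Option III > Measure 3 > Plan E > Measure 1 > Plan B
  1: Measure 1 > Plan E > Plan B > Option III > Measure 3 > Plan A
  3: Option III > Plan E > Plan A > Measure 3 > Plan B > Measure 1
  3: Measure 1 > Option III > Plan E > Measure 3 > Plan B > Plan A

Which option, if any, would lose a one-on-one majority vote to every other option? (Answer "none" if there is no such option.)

Pairwise majorities:
Plan B vs Option III: Option III, 10–5.
Plan B vs Measure 1: Plan B, 9–6.
Plan B vs Plan A: 10 to 5, Plan B.
Plan B vs Plan E: Plan E, 13–2.
Plan B vs Measure 3: Plan B preferred on 2+4+1 = 7 ballots; Measure 3 wins 8–7.
Option III vs Measure 1: Measure 1, 8–7.
Option III vs Plan A: Option III preferred on 2+4+1+3+3 = 13 ballots; Option III wins 13–2.
Option III–Plan E: Option III 10–5.
Option III vs Measure 3: Option III is ranked higher on 2+2+1+3+3 = 11 ballots, Measure 3 on 4. Option III wins 11–4.
Measure 1 vs Plan A: Measure 1 preferred on 2+4+1+3 = 10 ballots; Measure 1 wins 10–5.
Measure 1–Plan E: Plan E 11–4.
Measure 1 vs Measure 3: Measure 1 is ranked higher on 2+1+3 = 6 ballots, Measure 3 on 9. Measure 3 wins 9–6.
Plan A vs Plan E: Plan E wins 13–2.
Plan A vs Measure 3: 2+2+3 = 7 for Plan A, 8 for Measure 3 — Measure 3 by 8–7.
Plan E vs Measure 3: 2+4+1+3+3 = 13 for Plan E, 2 for Measure 3 — Plan E by 13–2.
Only Plan A has no wins; Plan A is the Condorcet loser.

Plan A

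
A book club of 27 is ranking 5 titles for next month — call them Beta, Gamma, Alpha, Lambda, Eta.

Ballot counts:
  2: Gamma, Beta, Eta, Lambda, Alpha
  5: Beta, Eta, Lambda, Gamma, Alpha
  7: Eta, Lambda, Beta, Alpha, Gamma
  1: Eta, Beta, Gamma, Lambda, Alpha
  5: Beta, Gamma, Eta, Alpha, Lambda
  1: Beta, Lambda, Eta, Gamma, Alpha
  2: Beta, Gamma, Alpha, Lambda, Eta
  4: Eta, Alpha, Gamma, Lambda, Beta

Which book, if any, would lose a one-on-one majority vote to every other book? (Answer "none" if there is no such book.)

Alpha

Pairwise majorities:
Beta vs Gamma: Beta wins 21–6.
Beta vs Alpha: Beta, 23–4.
Beta vs Lambda: 16 to 11, Beta.
Beta vs Eta: 2+5+5+1+2 = 15 for Beta, 12 for Eta — Beta by 15–12.
Gamma vs Alpha: Gamma preferred on 2+5+1+5+1+2 = 16 ballots; Gamma wins 16–11.
Gamma vs Lambda: Gamma is ranked higher on 2+1+5+2+4 = 14 ballots, Lambda on 13. Gamma wins 14–13.
Gamma vs Eta: Eta wins 18–9.
Alpha vs Lambda: Lambda wins 16–11.
Alpha vs Eta: Alpha is ranked higher on 2 ballots, Eta on 25. Eta wins 25–2.
Lambda vs Eta: 1+2 = 3 for Lambda, 24 for Eta — Eta by 24–3.
Alpha loses to every other book — it is the Condorcet loser.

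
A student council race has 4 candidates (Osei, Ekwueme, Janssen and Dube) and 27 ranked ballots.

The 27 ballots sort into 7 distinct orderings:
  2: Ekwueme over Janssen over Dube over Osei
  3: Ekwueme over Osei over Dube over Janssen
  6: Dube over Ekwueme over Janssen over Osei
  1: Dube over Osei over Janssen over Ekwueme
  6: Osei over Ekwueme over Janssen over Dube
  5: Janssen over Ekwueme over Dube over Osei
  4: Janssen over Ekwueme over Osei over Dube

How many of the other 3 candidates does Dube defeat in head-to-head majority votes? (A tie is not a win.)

Dube against each rival (27 voters):
Dube vs Osei: Dube, 14–13.
Dube vs Ekwueme: 6+1 = 7 for Dube, 20 for Ekwueme — Ekwueme by 20–7.
Dube vs Janssen: 3+6+1 = 10 for Dube, 17 for Janssen — Janssen by 17–10.
Dube beats Osei; loses to Ekwueme, Janssen — 1 pairwise win.

1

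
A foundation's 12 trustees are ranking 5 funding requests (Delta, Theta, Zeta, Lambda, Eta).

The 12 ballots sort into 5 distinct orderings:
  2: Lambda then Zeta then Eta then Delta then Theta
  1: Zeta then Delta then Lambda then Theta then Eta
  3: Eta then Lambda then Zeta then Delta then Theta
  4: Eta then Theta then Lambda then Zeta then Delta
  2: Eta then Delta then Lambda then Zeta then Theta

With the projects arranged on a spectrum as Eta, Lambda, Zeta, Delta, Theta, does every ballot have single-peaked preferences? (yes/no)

Axis positions: Eta=1, Lambda=2, Zeta=3, Delta=4, Theta=5.
Group 1 (peak Lambda at position 2): ranking walks positions 2-3-1-4-5, expanding outward from the peak — single-peaked.
Group 2 (peak Zeta at position 3): ranking walks positions 3-4-2-5-1, expanding outward from the peak — single-peaked.
Group 3 (peak Eta at position 1): ranking walks positions 1-2-3-4-5, expanding outward from the peak — single-peaked.
Group 4: ranking walks positions 1-5-2-3-4; Theta is ranked above Lambda even though Lambda lies between Theta and the peak Eta on the axis — preferences dip and rise again. Not single-peaked.
Group 5: ranking walks positions 1-4-2-3-5; Delta is ranked above Lambda even though Lambda lies between Delta and the peak Eta on the axis — preferences dip and rise again. Not single-peaked.
Group 4 violates single-peakedness, so the profile is not single-peaked on this axis.

no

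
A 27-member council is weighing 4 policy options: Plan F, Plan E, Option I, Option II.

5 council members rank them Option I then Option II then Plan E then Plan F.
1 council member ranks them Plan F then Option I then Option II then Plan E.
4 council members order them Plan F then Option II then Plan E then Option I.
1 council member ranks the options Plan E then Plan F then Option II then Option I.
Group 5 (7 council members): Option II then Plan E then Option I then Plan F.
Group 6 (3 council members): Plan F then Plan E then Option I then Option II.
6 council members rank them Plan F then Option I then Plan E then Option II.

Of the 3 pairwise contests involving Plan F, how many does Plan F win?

3

Plan F against each rival (27 council members):
Plan F–Plan E: Plan F 14–13.
Plan F vs Option I: 15 to 12, Plan F.
Plan F vs Option II: 15 to 12, Plan F.
Plan F beats Plan E, Option I, Option II — 3 pairwise wins.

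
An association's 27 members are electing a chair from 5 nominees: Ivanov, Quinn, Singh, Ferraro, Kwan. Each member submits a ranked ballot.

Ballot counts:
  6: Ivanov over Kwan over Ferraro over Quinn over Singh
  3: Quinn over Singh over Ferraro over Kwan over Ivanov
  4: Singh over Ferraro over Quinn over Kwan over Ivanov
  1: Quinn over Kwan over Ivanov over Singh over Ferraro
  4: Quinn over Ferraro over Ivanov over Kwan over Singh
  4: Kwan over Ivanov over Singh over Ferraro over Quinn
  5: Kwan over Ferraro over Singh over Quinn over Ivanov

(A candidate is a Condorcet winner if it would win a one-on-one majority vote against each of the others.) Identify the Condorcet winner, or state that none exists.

Check each pair by majority over 27 ballots:
Ivanov vs Quinn: Ivanov preferred on 6+4 = 10 ballots; Quinn wins 17–10.
Ivanov vs Singh: Ivanov is ranked higher on 6+1+4+4 = 15 ballots, Singh on 12. Ivanov wins 15–12.
Ivanov vs Ferraro: Ferraro, 16–11.
Ivanov vs Kwan: Kwan wins 17–10.
Quinn vs Singh: Quinn, 14–13.
Quinn vs Ferraro: 3+1+4 = 8 for Quinn, 19 for Ferraro — Ferraro by 19–8.
Quinn–Kwan: Kwan 15–12.
Singh vs Ferraro: Ferraro, 15–12.
Singh vs Kwan: 3+4 = 7 for Singh, 20 for Kwan — Kwan by 20–7.
Ferraro vs Kwan: Ferraro preferred on 3+4+4 = 11 ballots; Kwan wins 16–11.
Kwan defeats every rival head-to-head and is the Condorcet winner.

Kwan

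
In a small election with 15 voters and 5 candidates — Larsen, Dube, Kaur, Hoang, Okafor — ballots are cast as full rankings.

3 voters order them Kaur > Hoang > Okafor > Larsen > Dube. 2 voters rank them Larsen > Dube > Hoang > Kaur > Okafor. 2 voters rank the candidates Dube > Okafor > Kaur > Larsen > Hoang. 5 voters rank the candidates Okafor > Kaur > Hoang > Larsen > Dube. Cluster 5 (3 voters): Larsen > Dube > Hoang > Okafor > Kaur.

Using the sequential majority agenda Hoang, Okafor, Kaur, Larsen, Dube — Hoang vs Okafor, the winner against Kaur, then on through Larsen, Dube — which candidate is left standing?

Kaur

Round 1: Hoang vs Okafor — 8–7, Hoang advances.
Round 2: Hoang vs Kaur — 5–10, Kaur advances.
Round 3: Kaur vs Larsen — 10–5, Kaur advances.
Round 4: Kaur vs Dube — 8–7, Kaur advances.
Kaur survives the agenda.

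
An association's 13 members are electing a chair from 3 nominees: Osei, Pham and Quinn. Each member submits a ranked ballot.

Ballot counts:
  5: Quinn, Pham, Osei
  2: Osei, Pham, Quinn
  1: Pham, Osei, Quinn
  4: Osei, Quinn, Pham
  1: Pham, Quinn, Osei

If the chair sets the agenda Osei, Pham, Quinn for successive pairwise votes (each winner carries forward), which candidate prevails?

Round 1: Osei vs Pham — 6–7, Pham advances.
Round 2: Pham vs Quinn — 4–9, Quinn advances.
Quinn survives the agenda.

Quinn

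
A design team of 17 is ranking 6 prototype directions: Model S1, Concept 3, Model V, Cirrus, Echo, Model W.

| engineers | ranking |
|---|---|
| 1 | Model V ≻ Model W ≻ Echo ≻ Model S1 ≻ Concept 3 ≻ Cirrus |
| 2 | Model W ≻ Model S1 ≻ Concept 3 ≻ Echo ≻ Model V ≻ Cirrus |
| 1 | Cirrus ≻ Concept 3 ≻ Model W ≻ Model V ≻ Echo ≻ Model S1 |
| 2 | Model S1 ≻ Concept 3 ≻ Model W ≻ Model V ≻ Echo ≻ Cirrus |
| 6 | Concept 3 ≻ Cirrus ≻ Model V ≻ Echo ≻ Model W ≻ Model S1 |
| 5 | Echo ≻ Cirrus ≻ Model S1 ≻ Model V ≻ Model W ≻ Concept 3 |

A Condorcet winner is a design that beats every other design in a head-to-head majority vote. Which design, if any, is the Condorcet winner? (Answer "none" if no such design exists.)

none

Pairwise majorities:
Model S1 vs Concept 3: Model S1, 10–7.
Model S1 vs Model V: Model S1 wins 9–8.
Model S1 vs Cirrus: Cirrus, 12–5.
Model S1 vs Echo: Echo, 13–4.
Model S1 vs Model W: Model W wins 10–7.
Concept 3 vs Model V: Concept 3 wins 11–6.
Concept 3 vs Cirrus: Concept 3, 11–6.
Concept 3–Echo: Concept 3 11–6.
Concept 3 vs Model W: Concept 3, 9–8.
Model V–Cirrus: Cirrus 12–5.
Model V vs Echo: Model V, 10–7.
Model V–Model W: Model V 12–5.
Cirrus vs Echo: Echo wins 10–7.
Cirrus vs Model W: Cirrus, 12–5.
Echo vs Model W: Echo wins 11–6.
Each design drops at least one matchup (Model S1 loses to Cirrus; Concept 3 loses to Model S1; Model V loses to Model S1; Cirrus loses to Concept 3; Echo loses to Concept 3; Model W loses to Concept 3); the cycle Model S1 > Concept 3 > Cirrus > Model S1 rules out a Condorcet winner.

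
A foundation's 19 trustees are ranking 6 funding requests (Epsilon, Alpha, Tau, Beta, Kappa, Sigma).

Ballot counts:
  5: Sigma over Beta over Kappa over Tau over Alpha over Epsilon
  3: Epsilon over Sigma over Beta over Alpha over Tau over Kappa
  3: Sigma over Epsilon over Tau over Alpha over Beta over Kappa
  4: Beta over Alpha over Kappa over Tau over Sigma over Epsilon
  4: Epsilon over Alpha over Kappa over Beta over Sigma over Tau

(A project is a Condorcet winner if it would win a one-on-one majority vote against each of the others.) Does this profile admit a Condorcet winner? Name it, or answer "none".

Sigma

Head-to-head results (19 reviewers):
Epsilon vs Alpha: Epsilon preferred on 3+3+4 = 10 ballots; Epsilon wins 10–9.
Epsilon vs Tau: Epsilon is ranked higher on 3+3+4 = 10 ballots, Tau on 9. Epsilon wins 10–9.
Epsilon vs Beta: Epsilon preferred on 3+3+4 = 10 ballots; Epsilon wins 10–9.
Epsilon vs Kappa: 10 to 9, Epsilon.
Epsilon vs Sigma: Epsilon is ranked higher on 3+4 = 7 ballots, Sigma on 12. Sigma wins 12–7.
Alpha vs Tau: 3+4+4 = 11 for Alpha, 8 for Tau — Alpha by 11–8.
Alpha vs Beta: Alpha preferred on 3+4 = 7 ballots; Beta wins 12–7.
Alpha vs Kappa: Alpha is ranked higher on 3+3+4+4 = 14 ballots, Kappa on 5. Alpha wins 14–5.
Alpha vs Sigma: 8 to 11, Sigma.
Tau vs Beta: 3 for Tau, 16 for Beta — Beta by 16–3.
Tau vs Kappa: Tau is ranked higher on 3+3 = 6 ballots, Kappa on 13. Kappa wins 13–6.
Tau vs Sigma: Tau is ranked higher on 4 ballots, Sigma on 15. Sigma wins 15–4.
Beta vs Kappa: Beta preferred on 5+3+3+4 = 15 ballots; Beta wins 15–4.
Beta vs Sigma: Beta is ranked higher on 4+4 = 8 ballots, Sigma on 11. Sigma wins 11–8.
Kappa vs Sigma: 4+4 = 8 for Kappa, 11 for Sigma — Sigma by 11–8.
Only Sigma has no losses; Sigma is the Condorcet winner.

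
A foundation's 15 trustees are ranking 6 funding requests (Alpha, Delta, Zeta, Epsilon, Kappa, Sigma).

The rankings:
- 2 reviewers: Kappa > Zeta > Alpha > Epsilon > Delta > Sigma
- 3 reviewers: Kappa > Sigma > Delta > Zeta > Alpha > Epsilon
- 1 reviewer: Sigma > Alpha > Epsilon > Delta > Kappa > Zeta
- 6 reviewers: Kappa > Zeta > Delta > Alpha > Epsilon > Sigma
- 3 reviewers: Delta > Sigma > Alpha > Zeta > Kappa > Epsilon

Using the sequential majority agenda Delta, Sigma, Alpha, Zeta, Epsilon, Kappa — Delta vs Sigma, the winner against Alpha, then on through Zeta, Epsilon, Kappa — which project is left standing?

Kappa

Round 1: Delta vs Sigma — 11–4, Delta advances.
Round 2: Delta vs Alpha — 12–3, Delta advances.
Round 3: Delta vs Zeta — 7–8, Zeta advances.
Round 4: Zeta vs Epsilon — 14–1, Zeta advances.
Round 5: Zeta vs Kappa — 3–12, Kappa advances.
Kappa survives the agenda.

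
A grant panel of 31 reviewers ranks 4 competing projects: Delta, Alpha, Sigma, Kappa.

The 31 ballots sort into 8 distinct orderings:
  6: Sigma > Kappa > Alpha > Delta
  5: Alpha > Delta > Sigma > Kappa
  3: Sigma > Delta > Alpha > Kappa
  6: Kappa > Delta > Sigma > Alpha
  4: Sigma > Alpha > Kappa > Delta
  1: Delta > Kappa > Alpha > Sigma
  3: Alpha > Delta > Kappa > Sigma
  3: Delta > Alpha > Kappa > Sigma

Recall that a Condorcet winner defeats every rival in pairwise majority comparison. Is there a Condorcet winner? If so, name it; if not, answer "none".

Pairwise majorities:
Delta vs Alpha: Alpha, 18–13.
Delta–Sigma: Delta 18–13.
Delta vs Kappa: Kappa wins 16–15.
Alpha vs Sigma: Sigma, 19–12.
Alpha–Kappa: Alpha 18–13.
Sigma vs Kappa: Sigma wins 18–13.
No project is unbeaten: Delta loses to Alpha; Alpha loses to Sigma; Sigma loses to Delta; Kappa loses to Alpha. In particular Delta > Sigma > Alpha > Delta is a majority cycle — no Condorcet winner exists.

none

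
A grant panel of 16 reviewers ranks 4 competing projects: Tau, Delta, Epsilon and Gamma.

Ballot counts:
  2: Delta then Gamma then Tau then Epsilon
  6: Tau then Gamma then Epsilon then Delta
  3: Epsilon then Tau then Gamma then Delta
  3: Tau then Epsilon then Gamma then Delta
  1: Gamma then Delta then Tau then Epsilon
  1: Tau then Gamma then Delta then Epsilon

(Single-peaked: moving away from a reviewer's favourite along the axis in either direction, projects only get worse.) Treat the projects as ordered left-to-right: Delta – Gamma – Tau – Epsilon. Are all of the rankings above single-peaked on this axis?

Axis positions: Delta=1, Gamma=2, Tau=3, Epsilon=4.
Bloc 1 (peak Delta at position 1): ranking walks positions 1-2-3-4, expanding outward from the peak — single-peaked.
Bloc 2 (peak Tau at position 3): ranking walks positions 3-2-4-1, expanding outward from the peak — single-peaked.
Bloc 3 (peak Epsilon at position 4): ranking walks positions 4-3-2-1, expanding outward from the peak — single-peaked.
Bloc 4 (peak Tau at position 3): ranking walks positions 3-4-2-1, expanding outward from the peak — single-peaked.
Bloc 5 (peak Gamma at position 2): ranking walks positions 2-1-3-4, expanding outward from the peak — single-peaked.
Bloc 6 (peak Tau at position 3): ranking walks positions 3-2-1-4, expanding outward from the peak — single-peaked.
Every ranking is single-peaked on this axis.

yes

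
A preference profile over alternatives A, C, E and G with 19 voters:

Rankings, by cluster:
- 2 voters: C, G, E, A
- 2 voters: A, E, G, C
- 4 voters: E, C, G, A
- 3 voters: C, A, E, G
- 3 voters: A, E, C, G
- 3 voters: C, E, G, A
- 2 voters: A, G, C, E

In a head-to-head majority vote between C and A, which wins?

C

Ballots ranking C above A: 2 + 4 + 3 + 3 = 12.
Ballots ranking A above C: 19 − 12 = 7.
C wins the head-to-head 12–7.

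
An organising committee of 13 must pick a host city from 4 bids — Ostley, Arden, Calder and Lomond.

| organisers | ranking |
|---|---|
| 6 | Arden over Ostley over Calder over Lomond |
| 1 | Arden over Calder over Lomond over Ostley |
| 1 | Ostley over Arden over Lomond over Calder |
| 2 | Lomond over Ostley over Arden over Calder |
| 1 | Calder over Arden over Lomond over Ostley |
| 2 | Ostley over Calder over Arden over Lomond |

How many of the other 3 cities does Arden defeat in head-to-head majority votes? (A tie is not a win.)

3

Arden against each rival (13 organisers):
Arden vs Ostley: Arden is ranked higher on 6+1+1 = 8 ballots, Ostley on 5. Arden wins 8–5.
Arden vs Calder: Arden, 10–3.
Arden vs Lomond: Arden wins 11–2.
Arden beats Ostley, Calder, Lomond — 3 pairwise wins.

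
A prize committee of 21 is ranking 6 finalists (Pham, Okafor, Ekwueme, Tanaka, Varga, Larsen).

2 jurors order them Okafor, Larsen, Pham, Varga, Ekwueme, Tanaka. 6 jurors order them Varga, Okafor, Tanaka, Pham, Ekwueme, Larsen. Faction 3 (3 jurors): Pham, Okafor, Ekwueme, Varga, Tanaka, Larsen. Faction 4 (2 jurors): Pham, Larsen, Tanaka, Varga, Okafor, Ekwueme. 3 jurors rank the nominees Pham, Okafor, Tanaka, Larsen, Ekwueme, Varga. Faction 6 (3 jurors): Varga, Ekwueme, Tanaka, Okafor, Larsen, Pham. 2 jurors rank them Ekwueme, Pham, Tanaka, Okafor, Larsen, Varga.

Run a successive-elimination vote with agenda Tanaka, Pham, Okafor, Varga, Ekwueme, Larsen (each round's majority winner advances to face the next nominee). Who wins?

Round 1: Tanaka vs Pham — 9–12, Pham advances.
Round 2: Pham vs Okafor — 10–11, Okafor advances.
Round 3: Okafor vs Varga — 10–11, Varga advances.
Round 4: Varga vs Ekwueme — 13–8, Varga advances.
Round 5: Varga vs Larsen — 12–9, Varga advances.
The agenda winner is Varga.

Varga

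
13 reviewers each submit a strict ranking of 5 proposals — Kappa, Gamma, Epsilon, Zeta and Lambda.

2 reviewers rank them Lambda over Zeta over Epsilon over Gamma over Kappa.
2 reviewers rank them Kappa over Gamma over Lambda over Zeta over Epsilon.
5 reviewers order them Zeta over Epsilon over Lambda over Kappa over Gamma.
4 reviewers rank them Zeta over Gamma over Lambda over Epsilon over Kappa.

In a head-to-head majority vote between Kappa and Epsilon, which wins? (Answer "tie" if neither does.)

Epsilon

Ballots ranking Kappa above Epsilon: 2.
Ballots ranking Epsilon above Kappa: 13 − 2 = 11.
Epsilon wins the head-to-head 11–2.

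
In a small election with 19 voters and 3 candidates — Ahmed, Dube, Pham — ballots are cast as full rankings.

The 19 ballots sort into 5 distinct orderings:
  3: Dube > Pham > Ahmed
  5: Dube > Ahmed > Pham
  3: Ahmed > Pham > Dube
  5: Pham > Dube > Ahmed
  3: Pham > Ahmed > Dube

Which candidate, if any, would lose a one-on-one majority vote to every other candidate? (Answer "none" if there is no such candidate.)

Pairwise majorities:
Ahmed vs Dube: Dube, 13–6.
Ahmed vs Pham: 8 to 11, Pham.
Dube vs Pham: 8 to 11, Pham.
Ahmed is beaten in every head-to-head and is the Condorcet loser.

Ahmed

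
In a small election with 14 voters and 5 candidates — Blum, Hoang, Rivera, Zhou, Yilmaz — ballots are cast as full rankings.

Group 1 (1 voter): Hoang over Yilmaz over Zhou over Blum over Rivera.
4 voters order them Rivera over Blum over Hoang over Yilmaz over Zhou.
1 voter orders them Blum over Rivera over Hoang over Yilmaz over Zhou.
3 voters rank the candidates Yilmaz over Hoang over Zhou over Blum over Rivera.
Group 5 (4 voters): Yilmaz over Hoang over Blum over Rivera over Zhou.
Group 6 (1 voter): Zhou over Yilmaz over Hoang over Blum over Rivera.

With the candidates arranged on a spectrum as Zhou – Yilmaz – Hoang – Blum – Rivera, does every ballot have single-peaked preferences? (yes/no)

yes

Axis positions: Zhou=1, Yilmaz=2, Hoang=3, Blum=4, Rivera=5.
Group 1 (peak Hoang at position 3): ranking walks positions 3-2-1-4-5, expanding outward from the peak — single-peaked.
Group 2 (peak Rivera at position 5): ranking walks positions 5-4-3-2-1, expanding outward from the peak — single-peaked.
Group 3 (peak Blum at position 4): ranking walks positions 4-5-3-2-1, expanding outward from the peak — single-peaked.
Group 4 (peak Yilmaz at position 2): ranking walks positions 2-3-1-4-5, expanding outward from the peak — single-peaked.
Group 5 (peak Yilmaz at position 2): ranking walks positions 2-3-4-5-1, expanding outward from the peak — single-peaked.
Group 6 (peak Zhou at position 1): ranking walks positions 1-2-3-4-5, expanding outward from the peak — single-peaked.
Every ranking is single-peaked on this axis.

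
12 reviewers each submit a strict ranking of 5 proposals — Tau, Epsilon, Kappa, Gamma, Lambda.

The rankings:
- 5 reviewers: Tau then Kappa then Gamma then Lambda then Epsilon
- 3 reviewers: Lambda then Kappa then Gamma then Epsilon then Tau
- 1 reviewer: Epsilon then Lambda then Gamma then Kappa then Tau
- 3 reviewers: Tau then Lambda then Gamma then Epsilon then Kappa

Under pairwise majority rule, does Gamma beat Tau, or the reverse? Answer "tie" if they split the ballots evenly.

Tau

Ballots ranking Gamma above Tau: 3 + 1 = 4.
Ballots ranking Tau above Gamma: 12 − 4 = 8.
Tau wins the head-to-head 8–4.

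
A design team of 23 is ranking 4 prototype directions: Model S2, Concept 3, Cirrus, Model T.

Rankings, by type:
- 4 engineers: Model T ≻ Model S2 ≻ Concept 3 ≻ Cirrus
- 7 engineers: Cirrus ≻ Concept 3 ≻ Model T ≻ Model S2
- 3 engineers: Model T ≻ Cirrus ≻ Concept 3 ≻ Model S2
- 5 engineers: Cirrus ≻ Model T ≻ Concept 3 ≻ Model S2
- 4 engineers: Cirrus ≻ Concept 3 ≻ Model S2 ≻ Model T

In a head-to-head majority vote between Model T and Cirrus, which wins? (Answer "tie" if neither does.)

Cirrus

Ballots ranking Model T above Cirrus: 4 + 3 = 7.
Ballots ranking Cirrus above Model T: 23 − 7 = 16.
Cirrus wins the head-to-head 16–7.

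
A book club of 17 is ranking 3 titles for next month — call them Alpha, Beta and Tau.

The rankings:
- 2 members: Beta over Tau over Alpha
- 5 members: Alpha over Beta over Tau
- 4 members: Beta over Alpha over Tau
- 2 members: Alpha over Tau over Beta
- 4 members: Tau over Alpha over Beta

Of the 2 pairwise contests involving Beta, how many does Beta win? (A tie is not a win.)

Beta against each rival (17 members):
Beta vs Alpha: 6 to 11, Alpha.
Beta vs Tau: Beta is ranked higher on 2+5+4 = 11 ballots, Tau on 6. Beta wins 11–6.
Beta beats Tau; loses to Alpha — 1 pairwise win.

1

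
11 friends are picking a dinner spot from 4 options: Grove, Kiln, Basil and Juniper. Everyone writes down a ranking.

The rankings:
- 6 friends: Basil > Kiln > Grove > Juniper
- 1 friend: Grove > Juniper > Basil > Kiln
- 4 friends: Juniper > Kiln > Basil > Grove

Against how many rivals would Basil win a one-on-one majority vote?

Basil against each rival (11 friends):
Basil vs Grove: Basil wins 10–1.
Basil vs Kiln: Basil, 7–4.
Basil vs Juniper: Basil preferred on 6 ballots; Basil wins 6–5.
Basil beats Grove, Kiln, Juniper — 3 pairwise wins.

3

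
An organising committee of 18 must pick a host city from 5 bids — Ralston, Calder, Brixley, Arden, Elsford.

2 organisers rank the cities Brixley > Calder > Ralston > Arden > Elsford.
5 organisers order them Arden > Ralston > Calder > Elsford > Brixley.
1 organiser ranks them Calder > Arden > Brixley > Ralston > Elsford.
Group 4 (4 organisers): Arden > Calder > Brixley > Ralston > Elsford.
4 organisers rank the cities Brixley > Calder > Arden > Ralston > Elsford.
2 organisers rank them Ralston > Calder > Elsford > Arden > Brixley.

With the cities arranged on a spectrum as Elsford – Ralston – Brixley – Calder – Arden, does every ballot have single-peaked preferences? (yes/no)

Axis positions: Elsford=1, Ralston=2, Brixley=3, Calder=4, Arden=5.
Group 1 (peak Brixley at position 3): ranking walks positions 3-4-2-5-1, expanding outward from the peak — single-peaked.
Group 2: ranking walks positions 5-2-4-1-3; Ralston is ranked above Calder even though Calder lies between Ralston and the peak Arden on the axis — preferences dip and rise again. Not single-peaked.
Group 3 (peak Calder at position 4): ranking walks positions 4-5-3-2-1, expanding outward from the peak — single-peaked.
Group 4 (peak Arden at position 5): ranking walks positions 5-4-3-2-1, expanding outward from the peak — single-peaked.
Group 5 (peak Brixley at position 3): ranking walks positions 3-4-5-2-1, expanding outward from the peak — single-peaked.
Group 6: ranking walks positions 2-4-1-5-3; Calder is ranked above Brixley even though Brixley lies between Calder and the peak Ralston on the axis — preferences dip and rise again. Not single-peaked.
Group 2 violates single-peakedness, so the profile is not single-peaked on this axis.

no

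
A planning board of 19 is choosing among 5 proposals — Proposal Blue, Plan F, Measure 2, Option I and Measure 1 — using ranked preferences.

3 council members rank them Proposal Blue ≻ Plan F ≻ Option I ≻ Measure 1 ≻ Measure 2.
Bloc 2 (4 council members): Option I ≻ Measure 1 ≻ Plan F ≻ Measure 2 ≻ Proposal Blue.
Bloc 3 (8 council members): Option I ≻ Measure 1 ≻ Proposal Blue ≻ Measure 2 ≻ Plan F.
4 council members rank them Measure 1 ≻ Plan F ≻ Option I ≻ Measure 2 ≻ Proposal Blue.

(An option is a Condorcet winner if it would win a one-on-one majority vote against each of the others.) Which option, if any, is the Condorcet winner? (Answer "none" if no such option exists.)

Check each pair by majority over 19 ballots:
Proposal Blue vs Plan F: Proposal Blue, 11–8.
Proposal Blue vs Measure 2: Proposal Blue wins 11–8.
Proposal Blue vs Option I: Option I, 16–3.
Proposal Blue–Measure 1: Measure 1 16–3.
Plan F–Measure 2: Plan F 11–8.
Plan F–Option I: Option I 12–7.
Plan F–Measure 1: Measure 1 16–3.
Measure 2 vs Option I: Option I wins 19–0.
Measure 2 vs Measure 1: Measure 1 wins 19–0.
Option I–Measure 1: Option I 15–4.
Option I defeats every rival head-to-head and is the Condorcet winner.

Option I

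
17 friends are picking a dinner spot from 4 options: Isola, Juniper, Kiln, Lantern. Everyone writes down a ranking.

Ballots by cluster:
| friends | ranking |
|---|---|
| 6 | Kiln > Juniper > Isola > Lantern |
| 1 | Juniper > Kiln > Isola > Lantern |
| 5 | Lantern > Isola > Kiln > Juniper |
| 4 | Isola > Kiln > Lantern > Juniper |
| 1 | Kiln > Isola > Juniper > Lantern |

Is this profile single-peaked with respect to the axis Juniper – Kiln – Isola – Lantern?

yes

Axis positions: Juniper=1, Kiln=2, Isola=3, Lantern=4.
Cluster 1 (peak Kiln at position 2): ranking walks positions 2-1-3-4, expanding outward from the peak — single-peaked.
Cluster 2 (peak Juniper at position 1): ranking walks positions 1-2-3-4, expanding outward from the peak — single-peaked.
Cluster 3 (peak Lantern at position 4): ranking walks positions 4-3-2-1, expanding outward from the peak — single-peaked.
Cluster 4 (peak Isola at position 3): ranking walks positions 3-2-4-1, expanding outward from the peak — single-peaked.
Cluster 5 (peak Kiln at position 2): ranking walks positions 2-3-1-4, expanding outward from the peak — single-peaked.
Every ranking is single-peaked on this axis.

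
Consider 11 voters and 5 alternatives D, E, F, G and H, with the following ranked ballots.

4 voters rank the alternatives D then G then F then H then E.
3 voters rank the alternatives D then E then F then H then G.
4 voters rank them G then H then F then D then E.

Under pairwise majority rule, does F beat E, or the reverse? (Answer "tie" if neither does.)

Ballots ranking F above E: 4 + 4 = 8.
Ballots ranking E above F: 11 − 8 = 3.
F wins the head-to-head 8–3.

F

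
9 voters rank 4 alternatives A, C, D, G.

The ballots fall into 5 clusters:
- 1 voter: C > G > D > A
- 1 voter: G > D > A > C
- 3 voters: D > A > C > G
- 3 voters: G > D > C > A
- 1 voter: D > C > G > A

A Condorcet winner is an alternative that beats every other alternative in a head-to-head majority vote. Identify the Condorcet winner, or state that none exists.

Check each pair by majority over 9 ballots:
A vs C: A is ranked higher on 1+3 = 4 ballots, C on 5. C wins 5–4.
A vs D: D, 9–0.
A vs G: A preferred on 3 ballots; G wins 6–3.
C vs D: D, 8–1.
C vs G: C preferred on 1+3+1 = 5 ballots; C wins 5–4.
D vs G: G, 5–4.
No alternative is unbeaten: A loses to C; C loses to D; D loses to G; G loses to C. In particular C beats G beats D beats C is a majority cycle — no Condorcet winner exists.

none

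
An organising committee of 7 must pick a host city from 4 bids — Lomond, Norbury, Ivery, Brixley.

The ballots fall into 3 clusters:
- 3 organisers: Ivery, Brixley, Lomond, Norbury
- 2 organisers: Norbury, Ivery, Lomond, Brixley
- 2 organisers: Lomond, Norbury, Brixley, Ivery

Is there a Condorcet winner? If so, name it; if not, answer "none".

none

Head-to-head results (7 organisers):
Lomond vs Norbury: Lomond is ranked higher on 3+2 = 5 ballots, Norbury on 2. Lomond wins 5–2.
Lomond vs Ivery: Lomond preferred on 2 ballots; Ivery wins 5–2.
Lomond vs Brixley: Lomond preferred on 2+2 = 4 ballots; Lomond wins 4–3.
Norbury vs Ivery: 4 to 3, Norbury.
Norbury vs Brixley: Norbury preferred on 2+2 = 4 ballots; Norbury wins 4–3.
Ivery vs Brixley: 3+2 = 5 for Ivery, 2 for Brixley — Ivery by 5–2.
No city is unbeaten: Lomond loses to Ivery; Norbury loses to Lomond; Ivery loses to Norbury; Brixley loses to Lomond. In particular Lomond beats Norbury beats Ivery beats Lomond is a majority cycle — no Condorcet winner exists.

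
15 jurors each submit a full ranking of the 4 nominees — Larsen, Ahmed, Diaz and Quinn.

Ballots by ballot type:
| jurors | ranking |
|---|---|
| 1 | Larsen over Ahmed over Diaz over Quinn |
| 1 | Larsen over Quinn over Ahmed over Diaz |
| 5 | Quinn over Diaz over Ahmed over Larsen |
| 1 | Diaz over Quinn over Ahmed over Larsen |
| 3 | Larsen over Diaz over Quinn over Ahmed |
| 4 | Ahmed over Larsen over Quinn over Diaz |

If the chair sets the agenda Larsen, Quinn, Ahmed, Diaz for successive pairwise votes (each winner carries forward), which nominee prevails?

Diaz

Round 1: Larsen vs Quinn — 9–6, Larsen advances.
Round 2: Larsen vs Ahmed — 5–10, Ahmed advances.
Round 3: Ahmed vs Diaz — 6–9, Diaz advances.
Diaz survives the agenda.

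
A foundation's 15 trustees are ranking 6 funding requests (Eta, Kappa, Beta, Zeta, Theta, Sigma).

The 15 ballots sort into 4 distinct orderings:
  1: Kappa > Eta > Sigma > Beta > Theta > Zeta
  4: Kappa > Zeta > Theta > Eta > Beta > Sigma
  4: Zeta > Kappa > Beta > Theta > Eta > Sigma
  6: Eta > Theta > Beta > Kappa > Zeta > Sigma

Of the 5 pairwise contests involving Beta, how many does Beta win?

Beta against each rival (15 reviewers):
Beta vs Eta: 4 to 11, Eta.
Beta vs Kappa: 6 for Beta, 9 for Kappa — Kappa by 9–6.
Beta vs Zeta: 7 to 8, Zeta.
Beta vs Theta: Theta wins 10–5.
Beta vs Sigma: 14 to 1, Beta.
Beta beats Sigma; loses to Eta, Kappa, Zeta, Theta — 1 pairwise win.

1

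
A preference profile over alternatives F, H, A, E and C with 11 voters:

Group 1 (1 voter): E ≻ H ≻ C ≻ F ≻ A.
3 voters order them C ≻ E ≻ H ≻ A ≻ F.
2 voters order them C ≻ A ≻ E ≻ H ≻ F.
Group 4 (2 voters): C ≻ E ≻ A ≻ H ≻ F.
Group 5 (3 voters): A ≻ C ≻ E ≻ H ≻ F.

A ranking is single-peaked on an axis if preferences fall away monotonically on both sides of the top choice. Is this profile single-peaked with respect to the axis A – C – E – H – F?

Axis positions: A=1, C=2, E=3, H=4, F=5.
Group 1 (peak E at position 3): ranking walks positions 3-4-2-5-1, expanding outward from the peak — single-peaked.
Group 2 (peak C at position 2): ranking walks positions 2-3-4-1-5, expanding outward from the peak — single-peaked.
Group 3 (peak C at position 2): ranking walks positions 2-1-3-4-5, expanding outward from the peak — single-peaked.
Group 4 (peak C at position 2): ranking walks positions 2-3-1-4-5, expanding outward from the peak — single-peaked.
Group 5 (peak A at position 1): ranking walks positions 1-2-3-4-5, expanding outward from the peak — single-peaked.
Every ranking is single-peaked on this axis.

yes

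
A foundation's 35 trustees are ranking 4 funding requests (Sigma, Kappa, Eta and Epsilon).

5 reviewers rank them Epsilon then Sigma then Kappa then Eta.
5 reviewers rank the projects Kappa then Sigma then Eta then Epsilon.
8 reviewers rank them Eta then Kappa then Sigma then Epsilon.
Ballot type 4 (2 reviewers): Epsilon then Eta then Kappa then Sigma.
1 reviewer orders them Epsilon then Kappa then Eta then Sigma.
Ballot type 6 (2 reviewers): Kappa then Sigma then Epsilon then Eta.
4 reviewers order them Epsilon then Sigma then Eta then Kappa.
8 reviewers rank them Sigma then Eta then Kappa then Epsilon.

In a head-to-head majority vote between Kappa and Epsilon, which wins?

Ballots ranking Kappa above Epsilon: 5 + 8 + 2 + 8 = 23.
Ballots ranking Epsilon above Kappa: 35 − 23 = 12.
Kappa wins the head-to-head 23–12.

Kappa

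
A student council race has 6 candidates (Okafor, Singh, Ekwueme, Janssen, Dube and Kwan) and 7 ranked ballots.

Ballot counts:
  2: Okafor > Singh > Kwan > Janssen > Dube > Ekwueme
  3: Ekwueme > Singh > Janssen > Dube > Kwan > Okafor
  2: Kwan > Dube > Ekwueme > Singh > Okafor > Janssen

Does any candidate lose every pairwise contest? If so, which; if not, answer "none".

Head-to-head results (7 voters):
Okafor vs Singh: Singh wins 5–2.
Okafor vs Ekwueme: Okafor is ranked higher on 2 ballots, Ekwueme on 5. Ekwueme wins 5–2.
Okafor vs Janssen: Okafor preferred on 2+2 = 4 ballots; Okafor wins 4–3.
Okafor–Dube: Dube 5–2.
Okafor vs Kwan: Okafor preferred on 2 ballots; Kwan wins 5–2.
Singh vs Ekwueme: Ekwueme wins 5–2.
Singh–Janssen: Singh 7–0.
Singh vs Dube: Singh wins 5–2.
Singh vs Kwan: Singh wins 5–2.
Ekwueme–Janssen: Ekwueme 5–2.
Ekwueme–Dube: Dube 4–3.
Ekwueme–Kwan: Kwan 4–3.
Janssen vs Dube: Janssen is ranked higher on 2+3 = 5 ballots, Dube on 2. Janssen wins 5–2.
Janssen vs Kwan: Janssen is ranked higher on 3 ballots, Kwan on 4. Kwan wins 4–3.
Dube vs Kwan: Kwan, 4–3.
No candidate is winless: Okafor beats Janssen; Singh beats Okafor; Ekwueme beats Okafor; Janssen beats Dube; Dube beats Okafor; Kwan beats Okafor. There is no Condorcet loser.

none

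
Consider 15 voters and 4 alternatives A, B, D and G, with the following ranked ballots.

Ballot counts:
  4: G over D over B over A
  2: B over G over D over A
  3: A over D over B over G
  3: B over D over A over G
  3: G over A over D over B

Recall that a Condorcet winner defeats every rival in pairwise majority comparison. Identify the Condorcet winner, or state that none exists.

none

Check each pair by majority over 15 ballots:
A vs B: 6 to 9, B.
A vs D: A is ranked higher on 3+3 = 6 ballots, D on 9. D wins 9–6.
A vs G: A is ranked higher on 3+3 = 6 ballots, G on 9. G wins 9–6.
B vs D: B preferred on 2+3 = 5 ballots; D wins 10–5.
B vs G: B is ranked higher on 2+3+3 = 8 ballots, G on 7. B wins 8–7.
D vs G: D preferred on 3+3 = 6 ballots; G wins 9–6.
No alternative is unbeaten: A loses to B; B loses to D; D loses to G; G loses to B. In particular B beats G beats D beats B is a majority cycle — no Condorcet winner exists.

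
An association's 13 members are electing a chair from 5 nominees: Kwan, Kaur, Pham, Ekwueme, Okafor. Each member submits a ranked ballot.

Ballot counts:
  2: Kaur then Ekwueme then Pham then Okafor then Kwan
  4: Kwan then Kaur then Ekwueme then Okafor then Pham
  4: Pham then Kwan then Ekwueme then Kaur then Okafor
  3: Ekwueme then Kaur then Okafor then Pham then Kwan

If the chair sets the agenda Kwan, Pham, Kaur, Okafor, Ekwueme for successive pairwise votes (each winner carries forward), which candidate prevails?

Ekwueme

Round 1: Kwan vs Pham — 4–9, Pham advances.
Round 2: Pham vs Kaur — 4–9, Kaur advances.
Round 3: Kaur vs Okafor — 13–0, Kaur advances.
Round 4: Kaur vs Ekwueme — 6–7, Ekwueme advances.
Ekwueme survives the agenda.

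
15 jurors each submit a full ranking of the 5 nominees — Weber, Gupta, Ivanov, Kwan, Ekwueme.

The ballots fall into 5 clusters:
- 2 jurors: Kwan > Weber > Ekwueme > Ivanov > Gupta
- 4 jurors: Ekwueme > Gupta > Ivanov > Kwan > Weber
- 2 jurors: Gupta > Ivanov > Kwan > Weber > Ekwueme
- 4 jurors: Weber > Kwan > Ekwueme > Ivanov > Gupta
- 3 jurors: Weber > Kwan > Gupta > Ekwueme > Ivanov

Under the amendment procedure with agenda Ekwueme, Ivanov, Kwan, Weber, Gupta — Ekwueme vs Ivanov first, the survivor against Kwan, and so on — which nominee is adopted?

Round 1: Ekwueme vs Ivanov — 13–2, Ekwueme advances.
Round 2: Ekwueme vs Kwan — 4–11, Kwan advances.
Round 3: Kwan vs Weber — 8–7, Kwan advances.
Round 4: Kwan vs Gupta — 9–6, Kwan advances.
The agenda winner is Kwan.

Kwan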